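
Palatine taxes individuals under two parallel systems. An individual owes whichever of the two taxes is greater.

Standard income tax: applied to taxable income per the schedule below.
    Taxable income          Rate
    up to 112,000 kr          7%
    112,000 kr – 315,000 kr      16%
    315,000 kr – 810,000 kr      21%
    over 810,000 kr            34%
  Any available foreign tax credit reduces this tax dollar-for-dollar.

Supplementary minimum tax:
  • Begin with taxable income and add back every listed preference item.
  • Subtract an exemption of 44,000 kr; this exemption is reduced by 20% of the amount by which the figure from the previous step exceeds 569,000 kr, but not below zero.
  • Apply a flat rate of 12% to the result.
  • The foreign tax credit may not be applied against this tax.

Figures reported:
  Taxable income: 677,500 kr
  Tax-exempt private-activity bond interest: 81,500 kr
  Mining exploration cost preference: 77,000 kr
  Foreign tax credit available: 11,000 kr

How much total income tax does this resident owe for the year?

105,445 kr

Standard income tax:
  112,000 kr × 7% = 7,840 kr
  203,000 kr × 16% = 32,480 kr
  362,500 kr × 21% = 76,125 kr
  → 116,445 kr
  Less foreign tax credit 11,000 kr → 105,445 kr

Supplementary minimum tax:
  Adjusted income: 677,500 kr + 81,500 kr + 77,000 kr = 836,000 kr
  Exemption: 20% × (836,000 kr − 569,000 kr) = 53,400 kr ≥ 44,000 kr, so the exemption is fully phased out
  Base: 836,000 kr − 0 kr = 836,000 kr
  836,000 kr × 12% = 100,320 kr

105,445 kr > 100,320 kr, so the standard income tax governs.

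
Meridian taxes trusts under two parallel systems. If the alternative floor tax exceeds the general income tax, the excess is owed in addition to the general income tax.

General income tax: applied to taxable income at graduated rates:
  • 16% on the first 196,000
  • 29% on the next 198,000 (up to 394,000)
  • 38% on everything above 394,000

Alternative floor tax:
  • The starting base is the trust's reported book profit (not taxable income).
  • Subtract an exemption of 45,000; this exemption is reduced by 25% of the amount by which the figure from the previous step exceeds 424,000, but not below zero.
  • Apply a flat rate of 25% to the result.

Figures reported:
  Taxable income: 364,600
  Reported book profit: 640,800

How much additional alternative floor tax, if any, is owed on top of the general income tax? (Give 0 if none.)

General income tax:
  196,000 × 16% = 31,360
  168,600 × 29% = 48,894
  → 80,254

Alternative floor tax:
  Base (reported book profit): 640,800
  Exemption: 25% × (640,800 − 424,000) = 54,200 ≥ 45,000, so the exemption is fully phased out
  Base: 640,800 − 0 = 640,800
  640,800 × 25% = 160,200

Excess of alternative floor tax over general income tax: 160,200 − 80,254 = 79,946.

79,946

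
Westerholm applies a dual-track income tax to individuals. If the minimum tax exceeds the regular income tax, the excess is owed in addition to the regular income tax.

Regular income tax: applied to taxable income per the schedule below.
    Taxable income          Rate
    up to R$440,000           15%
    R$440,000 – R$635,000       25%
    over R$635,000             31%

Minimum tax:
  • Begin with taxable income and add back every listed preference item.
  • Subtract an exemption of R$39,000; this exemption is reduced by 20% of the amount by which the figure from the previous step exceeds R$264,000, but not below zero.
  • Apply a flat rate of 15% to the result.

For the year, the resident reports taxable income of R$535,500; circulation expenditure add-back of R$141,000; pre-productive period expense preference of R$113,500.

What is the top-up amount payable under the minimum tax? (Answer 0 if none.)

R$28,625

Minimum tax:
  Adjusted income: R$535,500 + R$141,000 + R$113,500 = R$790,000
  Exemption: 20% × (R$790,000 − R$264,000) = R$105,200 ≥ R$39,000, so the exemption is fully phased out
  Base: R$790,000 − R$0 = R$790,000
  R$790,000 × 15% = R$118,500

Regular income tax:
  R$440,000 × 15% = R$66,000
  R$95,500 × 25% = R$23,875
  → R$89,875

Excess of minimum tax over regular income tax: R$118,500 − R$89,875 = R$28,625.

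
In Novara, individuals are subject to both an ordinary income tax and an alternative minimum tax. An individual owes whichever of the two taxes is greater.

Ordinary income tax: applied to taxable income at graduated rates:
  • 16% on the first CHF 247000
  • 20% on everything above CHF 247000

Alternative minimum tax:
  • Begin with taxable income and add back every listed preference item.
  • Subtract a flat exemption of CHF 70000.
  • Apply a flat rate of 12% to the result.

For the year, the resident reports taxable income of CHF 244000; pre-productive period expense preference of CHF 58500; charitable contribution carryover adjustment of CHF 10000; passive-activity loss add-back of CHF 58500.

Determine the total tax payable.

CHF 39040

Alternative minimum tax:
  Adjusted income: CHF 244000 + CHF 58500 + CHF 10000 + CHF 58500 = CHF 371000
  Less exemption CHF 70000 → base CHF 301000
  CHF 301000 × 12% = CHF 36120

Ordinary income tax:
  CHF 244000 × 16% = CHF 39040

CHF 39040 > CHF 36120, so the ordinary income tax governs.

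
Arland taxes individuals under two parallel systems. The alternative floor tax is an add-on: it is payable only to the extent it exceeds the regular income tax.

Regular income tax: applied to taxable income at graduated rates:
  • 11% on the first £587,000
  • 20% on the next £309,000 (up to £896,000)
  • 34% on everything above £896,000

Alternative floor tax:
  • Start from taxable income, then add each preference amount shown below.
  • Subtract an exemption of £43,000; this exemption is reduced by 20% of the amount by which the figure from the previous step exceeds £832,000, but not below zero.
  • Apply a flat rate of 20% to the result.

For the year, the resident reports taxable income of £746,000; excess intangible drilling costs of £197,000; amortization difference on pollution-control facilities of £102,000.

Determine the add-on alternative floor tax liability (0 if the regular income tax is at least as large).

Regular income tax:
  £587,000 × 11% = £64,570
  £159,000 × 20% = £31,800
  → £96,370

Alternative floor tax:
  Adjusted income: £746,000 + £197,000 + £102,000 = £1,045,000
  Exemption: £43,000 − 20% × (£1,045,000 − £832,000) = £43,000 − £42,600 = £400
  Base: £1,045,000 − £400 = £1,044,600
  £1,044,600 × 20% = £208,920

Excess of alternative floor tax over regular income tax: £208,920 − £96,370 = £112,550.

£112,550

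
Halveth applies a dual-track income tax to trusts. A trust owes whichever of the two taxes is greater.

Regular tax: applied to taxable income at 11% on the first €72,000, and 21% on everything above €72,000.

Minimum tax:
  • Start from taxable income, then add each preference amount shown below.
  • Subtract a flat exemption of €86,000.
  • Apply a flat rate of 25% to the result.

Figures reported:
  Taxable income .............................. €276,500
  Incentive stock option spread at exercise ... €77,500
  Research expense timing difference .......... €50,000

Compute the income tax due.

€79,500

Regular tax:
  €72,000 × 11% = €7,920
  €204,500 × 21% = €42,945
  → €50,865

Minimum tax:
  Adjusted income: €276,500 + €77,500 + €50,000 = €404,000
  Less exemption €86,000 → base €318,000
  €318,000 × 25% = €79,500

€79,500 > €50,865, so the minimum tax is the binding amount.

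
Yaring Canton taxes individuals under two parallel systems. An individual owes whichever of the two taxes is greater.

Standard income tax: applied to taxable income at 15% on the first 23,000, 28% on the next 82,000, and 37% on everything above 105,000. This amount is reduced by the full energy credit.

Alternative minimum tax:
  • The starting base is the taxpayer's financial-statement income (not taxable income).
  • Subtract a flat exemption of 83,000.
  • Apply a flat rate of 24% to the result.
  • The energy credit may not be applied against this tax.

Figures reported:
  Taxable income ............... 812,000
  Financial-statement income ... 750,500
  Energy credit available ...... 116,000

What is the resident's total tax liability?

172,000

Standard income tax:
  23,000 × 15% = 3,450
  82,000 × 28% = 22,960
  707,000 × 37% = 261,590
  → 288,000
  Less energy credit 116,000 → 172,000

Alternative minimum tax:
  Base (financial-statement income): 750,500
  Less exemption 83,000 → base 667,500
  667,500 × 24% = 160,200

172,000 > 160,200, so the standard income tax governs.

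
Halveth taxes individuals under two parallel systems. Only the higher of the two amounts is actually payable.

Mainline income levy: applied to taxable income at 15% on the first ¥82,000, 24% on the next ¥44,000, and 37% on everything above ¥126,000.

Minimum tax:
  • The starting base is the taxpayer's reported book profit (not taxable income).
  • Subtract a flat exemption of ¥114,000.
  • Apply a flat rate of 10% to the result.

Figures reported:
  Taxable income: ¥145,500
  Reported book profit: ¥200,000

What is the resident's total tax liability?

Minimum tax:
  Base (reported book profit): ¥200,000
  Less exemption ¥114,000 → base ¥86,000
  ¥86,000 × 10% = ¥8,600

Mainline income levy:
  ¥82,000 × 15% = ¥12,300
  ¥44,000 × 24% = ¥10,560
  ¥19,500 × 37% = ¥7,215
  → ¥30,075

¥30,075 > ¥8,600, so the mainline income levy governs.

¥30,075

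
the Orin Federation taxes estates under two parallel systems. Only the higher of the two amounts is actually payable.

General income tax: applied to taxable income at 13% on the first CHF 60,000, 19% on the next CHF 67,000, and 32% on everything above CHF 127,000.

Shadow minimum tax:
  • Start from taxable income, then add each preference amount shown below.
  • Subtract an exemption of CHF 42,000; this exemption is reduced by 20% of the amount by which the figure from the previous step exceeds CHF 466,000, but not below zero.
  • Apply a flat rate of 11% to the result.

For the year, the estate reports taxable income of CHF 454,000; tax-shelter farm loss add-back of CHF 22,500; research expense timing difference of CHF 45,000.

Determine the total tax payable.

Shadow minimum tax:
  Adjusted income: CHF 454,000 + CHF 22,500 + CHF 45,000 = CHF 521,500
  Exemption: CHF 42,000 − 20% × (CHF 521,500 − CHF 466,000) = CHF 42,000 − CHF 11,100 = CHF 30,900
  Base: CHF 521,500 − CHF 30,900 = CHF 490,600
  CHF 490,600 × 11% = CHF 53,966

General income tax:
  CHF 60,000 × 13% = CHF 7,800
  CHF 67,000 × 19% = CHF 12,730
  CHF 327,000 × 32% = CHF 104,640
  → CHF 125,170

CHF 125,170 > CHF 53,966, so the general income tax governs.

CHF 125,170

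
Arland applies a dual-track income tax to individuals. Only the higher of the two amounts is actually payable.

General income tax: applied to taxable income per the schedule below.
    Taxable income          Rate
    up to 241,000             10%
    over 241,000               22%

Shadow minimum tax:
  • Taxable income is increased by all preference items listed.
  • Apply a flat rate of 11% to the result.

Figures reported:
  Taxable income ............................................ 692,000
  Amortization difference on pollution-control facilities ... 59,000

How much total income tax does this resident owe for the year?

123,320

Shadow minimum tax:
  Adjusted income: 692,000 + 59,000 = 751,000
  751,000 × 11% = 82,610

General income tax:
  241,000 × 10% = 24,100
  451,000 × 22% = 99,220
  → 123,320

123,320 > 82,610, so the general income tax governs.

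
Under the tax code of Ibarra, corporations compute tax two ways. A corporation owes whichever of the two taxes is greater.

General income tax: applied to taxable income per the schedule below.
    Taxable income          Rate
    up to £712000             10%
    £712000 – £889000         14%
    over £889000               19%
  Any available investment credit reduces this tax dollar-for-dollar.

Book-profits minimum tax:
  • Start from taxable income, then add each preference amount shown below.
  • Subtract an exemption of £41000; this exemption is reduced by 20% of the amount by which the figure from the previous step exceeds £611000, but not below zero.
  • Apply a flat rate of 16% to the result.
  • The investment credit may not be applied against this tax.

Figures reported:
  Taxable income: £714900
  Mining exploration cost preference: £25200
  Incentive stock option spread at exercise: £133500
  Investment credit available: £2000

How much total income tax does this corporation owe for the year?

Book-profits minimum tax:
  Adjusted income: £714900 + £25200 + £133500 = £873600
  Exemption: 20% × (£873600 − £611000) = £52520 ≥ £41000, so the exemption is fully phased out
  Base: £873600 − £0 = £873600
  £873600 × 16% = £139776

General income tax:
  £712000 × 10% = £71200
  £2900 × 14% = £406
  → £71606
  Less investment credit £2000 → £69606

£139776 > £69606, so the book-profits minimum tax is the binding amount.

£139776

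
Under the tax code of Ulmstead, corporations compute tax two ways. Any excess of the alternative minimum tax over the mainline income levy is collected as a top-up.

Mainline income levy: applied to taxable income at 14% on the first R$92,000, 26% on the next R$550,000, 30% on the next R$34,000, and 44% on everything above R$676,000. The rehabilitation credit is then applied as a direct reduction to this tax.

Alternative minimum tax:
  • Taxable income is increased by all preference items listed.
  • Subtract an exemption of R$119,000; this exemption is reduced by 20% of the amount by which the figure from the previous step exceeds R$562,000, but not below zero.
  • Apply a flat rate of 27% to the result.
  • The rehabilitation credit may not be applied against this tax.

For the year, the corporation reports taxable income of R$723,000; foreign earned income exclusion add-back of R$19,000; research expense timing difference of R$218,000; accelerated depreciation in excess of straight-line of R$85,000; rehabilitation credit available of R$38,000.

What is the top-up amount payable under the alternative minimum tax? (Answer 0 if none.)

Mainline income levy:
  R$92,000 × 14% = R$12,880
  R$550,000 × 26% = R$143,000
  R$34,000 × 30% = R$10,200
  R$47,000 × 44% = R$20,680
  → R$186,760
  Less rehabilitation credit R$38,000 → R$148,760

Alternative minimum tax:
  Adjusted income: R$723,000 + R$19,000 + R$218,000 + R$85,000 = R$1,045,000
  Exemption: R$119,000 − 20% × (R$1,045,000 − R$562,000) = R$119,000 − R$96,600 = R$22,400
  Base: R$1,045,000 − R$22,400 = R$1,022,600
  R$1,022,600 × 27% = R$276,102

Excess of alternative minimum tax over mainline income levy: R$276,102 − R$148,760 = R$127,342.

R$127,342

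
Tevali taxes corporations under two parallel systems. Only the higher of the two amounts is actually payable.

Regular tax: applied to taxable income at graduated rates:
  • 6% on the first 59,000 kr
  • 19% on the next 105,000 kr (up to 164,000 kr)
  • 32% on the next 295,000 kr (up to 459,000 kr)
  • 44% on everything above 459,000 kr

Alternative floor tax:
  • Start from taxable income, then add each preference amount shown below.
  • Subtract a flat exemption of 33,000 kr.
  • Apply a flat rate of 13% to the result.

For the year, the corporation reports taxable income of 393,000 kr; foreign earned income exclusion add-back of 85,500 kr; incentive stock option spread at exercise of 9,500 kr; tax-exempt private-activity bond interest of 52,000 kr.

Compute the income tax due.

Regular tax:
  59,000 kr × 6% = 3,540 kr
  105,000 kr × 19% = 19,950 kr
  229,000 kr × 32% = 73,280 kr
  → 96,770 kr

Alternative floor tax:
  Adjusted income: 393,000 kr + 85,500 kr + 9,500 kr + 52,000 kr = 540,000 kr
  Less exemption 33,000 kr → base 507,000 kr
  507,000 kr × 13% = 65,910 kr

96,770 kr > 65,910 kr, so the regular tax governs.

96,770 kr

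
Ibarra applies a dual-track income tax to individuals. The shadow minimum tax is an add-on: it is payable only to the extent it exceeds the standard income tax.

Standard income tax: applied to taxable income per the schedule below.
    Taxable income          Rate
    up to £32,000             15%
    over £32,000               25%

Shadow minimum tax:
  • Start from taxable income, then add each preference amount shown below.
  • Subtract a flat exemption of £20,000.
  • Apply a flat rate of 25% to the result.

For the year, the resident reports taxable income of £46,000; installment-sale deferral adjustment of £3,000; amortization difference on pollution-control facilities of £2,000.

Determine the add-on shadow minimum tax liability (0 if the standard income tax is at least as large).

£0

Standard income tax:
  £32,000 × 15% = £4,800
  £14,000 × 25% = £3,500
  → £8,300

Shadow minimum tax:
  Adjusted income: £46,000 + £3,000 + £2,000 = £51,000
  Less exemption £20,000 → base £31,000
  £31,000 × 25% = £7,750

£7,750 ≤ £8,300, so no add-on is due.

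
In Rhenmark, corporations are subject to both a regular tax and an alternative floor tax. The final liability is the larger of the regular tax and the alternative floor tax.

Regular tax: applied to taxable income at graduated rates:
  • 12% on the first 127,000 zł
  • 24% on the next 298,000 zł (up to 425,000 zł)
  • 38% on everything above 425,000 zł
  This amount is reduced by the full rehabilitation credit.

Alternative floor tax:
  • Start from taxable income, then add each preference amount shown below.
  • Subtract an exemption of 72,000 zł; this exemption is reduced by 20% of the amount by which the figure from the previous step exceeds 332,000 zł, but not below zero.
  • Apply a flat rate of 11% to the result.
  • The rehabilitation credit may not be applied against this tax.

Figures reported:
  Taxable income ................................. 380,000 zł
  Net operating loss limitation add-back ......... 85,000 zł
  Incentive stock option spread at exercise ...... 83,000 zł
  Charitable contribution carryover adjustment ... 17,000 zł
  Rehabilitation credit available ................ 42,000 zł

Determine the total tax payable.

59,356 zł

Alternative floor tax:
  Adjusted income: 380,000 zł + 85,000 zł + 83,000 zł + 17,000 zł = 565,000 zł
  Exemption: 72,000 zł − 20% × (565,000 zł − 332,000 zł) = 72,000 zł − 46,600 zł = 25,400 zł
  Base: 565,000 zł − 25,400 zł = 539,600 zł
  539,600 zł × 11% = 59,356 zł

Regular tax:
  127,000 zł × 12% = 15,240 zł
  253,000 zł × 24% = 60,720 zł
  → 75,960 zł
  Less rehabilitation credit 42,000 zł → 33,960 zł

59,356 zł > 33,960 zł, so the alternative floor tax is the binding amount.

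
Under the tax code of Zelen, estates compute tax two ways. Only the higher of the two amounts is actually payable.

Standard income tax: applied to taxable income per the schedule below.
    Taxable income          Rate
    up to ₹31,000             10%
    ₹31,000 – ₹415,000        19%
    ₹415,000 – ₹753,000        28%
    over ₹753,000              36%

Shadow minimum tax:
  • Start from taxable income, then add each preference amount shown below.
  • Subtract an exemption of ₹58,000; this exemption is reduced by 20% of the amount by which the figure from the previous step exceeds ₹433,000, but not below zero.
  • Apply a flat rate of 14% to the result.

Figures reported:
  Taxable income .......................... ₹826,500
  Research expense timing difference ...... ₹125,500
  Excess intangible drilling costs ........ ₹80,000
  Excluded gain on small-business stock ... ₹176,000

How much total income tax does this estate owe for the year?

Shadow minimum tax:
  Adjusted income: ₹826,500 + ₹125,500 + ₹80,000 + ₹176,000 = ₹1,208,000
  Exemption: 20% × (₹1,208,000 − ₹433,000) = ₹155,000 ≥ ₹58,000, so the exemption is fully phased out
  Base: ₹1,208,000 − ₹0 = ₹1,208,000
  ₹1,208,000 × 14% = ₹169,120

Standard income tax:
  ₹31,000 × 10% = ₹3,100
  ₹384,000 × 19% = ₹72,960
  ₹338,000 × 28% = ₹94,640
  ₹73,500 × 36% = ₹26,460
  → ₹197,160

₹197,160 > ₹169,120, so the standard income tax governs.

₹197,160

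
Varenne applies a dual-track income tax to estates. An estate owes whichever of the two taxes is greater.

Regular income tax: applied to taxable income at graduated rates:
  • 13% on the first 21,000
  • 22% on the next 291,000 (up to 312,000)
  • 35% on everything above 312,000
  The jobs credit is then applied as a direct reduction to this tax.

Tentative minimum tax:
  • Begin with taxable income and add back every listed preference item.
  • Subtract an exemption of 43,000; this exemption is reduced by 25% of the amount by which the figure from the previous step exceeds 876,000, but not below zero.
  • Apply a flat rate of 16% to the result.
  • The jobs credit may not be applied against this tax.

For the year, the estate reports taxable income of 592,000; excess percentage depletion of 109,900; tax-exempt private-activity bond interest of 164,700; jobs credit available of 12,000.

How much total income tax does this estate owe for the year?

Regular income tax:
  21,000 × 13% = 2,730
  291,000 × 22% = 64,020
  280,000 × 35% = 98,000
  → 164,750
  Less jobs credit 12,000 → 152,750

Tentative minimum tax:
  Adjusted income: 592,000 + 109,900 + 164,700 = 866,600
  Exemption: 866,600 ≤ 876,000, so full 43,000 applies
  Base: 866,600 − 43,000 = 823,600
  823,600 × 16% = 131,776

152,750 > 131,776, so the regular income tax governs.

152,750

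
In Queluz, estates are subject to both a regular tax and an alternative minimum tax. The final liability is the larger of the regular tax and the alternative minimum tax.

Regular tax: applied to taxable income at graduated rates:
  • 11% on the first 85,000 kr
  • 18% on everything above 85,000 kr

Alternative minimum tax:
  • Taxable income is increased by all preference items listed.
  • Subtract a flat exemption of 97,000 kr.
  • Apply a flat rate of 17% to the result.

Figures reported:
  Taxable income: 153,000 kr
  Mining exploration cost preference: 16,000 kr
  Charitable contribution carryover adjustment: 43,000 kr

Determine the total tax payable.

Alternative minimum tax:
  Adjusted income: 153,000 kr + 16,000 kr + 43,000 kr = 212,000 kr
  Less exemption 97,000 kr → base 115,000 kr
  115,000 kr × 17% = 19,550 kr

Regular tax:
  85,000 kr × 11% = 9,350 kr
  68,000 kr × 18% = 12,240 kr
  → 21,590 kr

21,590 kr > 19,550 kr, so the regular tax governs.

21,590 kr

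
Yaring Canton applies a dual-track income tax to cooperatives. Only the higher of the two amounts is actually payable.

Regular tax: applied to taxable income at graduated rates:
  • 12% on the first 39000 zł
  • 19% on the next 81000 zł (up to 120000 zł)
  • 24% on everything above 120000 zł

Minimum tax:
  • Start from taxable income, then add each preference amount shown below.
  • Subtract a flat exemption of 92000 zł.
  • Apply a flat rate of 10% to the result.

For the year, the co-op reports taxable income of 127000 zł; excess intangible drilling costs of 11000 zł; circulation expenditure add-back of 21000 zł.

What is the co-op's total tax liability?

21750 zł

Minimum tax:
  Adjusted income: 127000 zł + 11000 zł + 21000 zł = 159000 zł
  Less exemption 92000 zł → base 67000 zł
  67000 zł × 10% = 6700 zł

Regular tax:
  39000 zł × 12% = 4680 zł
  81000 zł × 19% = 15390 zł
  7000 zł × 24% = 1680 zł
  → 21750 zł

21750 zł > 6700 zł, so the regular tax governs.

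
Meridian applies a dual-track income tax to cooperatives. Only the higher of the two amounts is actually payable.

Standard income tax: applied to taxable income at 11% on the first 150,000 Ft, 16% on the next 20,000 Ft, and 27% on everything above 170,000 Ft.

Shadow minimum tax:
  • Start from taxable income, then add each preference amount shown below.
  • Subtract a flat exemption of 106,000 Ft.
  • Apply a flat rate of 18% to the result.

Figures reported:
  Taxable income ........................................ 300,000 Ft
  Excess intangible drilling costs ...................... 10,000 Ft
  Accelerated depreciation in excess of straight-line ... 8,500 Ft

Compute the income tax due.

Shadow minimum tax:
  Adjusted income: 300,000 Ft + 10,000 Ft + 8,500 Ft = 318,500 Ft
  Less exemption 106,000 Ft → base 212,500 Ft
  212,500 Ft × 18% = 38,250 Ft

Standard income tax:
  150,000 Ft × 11% = 16,500 Ft
  20,000 Ft × 16% = 3,200 Ft
  130,000 Ft × 27% = 35,100 Ft
  → 54,800 Ft

54,800 Ft > 38,250 Ft, so the standard income tax governs.

54,800 Ft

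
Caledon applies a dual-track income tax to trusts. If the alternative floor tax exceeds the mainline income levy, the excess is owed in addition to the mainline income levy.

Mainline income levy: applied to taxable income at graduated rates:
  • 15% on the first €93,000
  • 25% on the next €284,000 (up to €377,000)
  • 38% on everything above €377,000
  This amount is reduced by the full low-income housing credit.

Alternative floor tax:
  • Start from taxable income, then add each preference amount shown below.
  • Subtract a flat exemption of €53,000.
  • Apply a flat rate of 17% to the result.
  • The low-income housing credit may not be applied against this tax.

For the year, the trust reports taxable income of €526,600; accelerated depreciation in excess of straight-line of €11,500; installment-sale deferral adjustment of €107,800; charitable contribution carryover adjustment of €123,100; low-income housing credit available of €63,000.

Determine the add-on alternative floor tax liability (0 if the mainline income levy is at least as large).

Alternative floor tax:
  Adjusted income: €526,600 + €11,500 + €107,800 + €123,100 = €769,000
  Less exemption €53,000 → base €716,000
  €716,000 × 17% = €121,720

Mainline income levy:
  €93,000 × 15% = €13,950
  €284,000 × 25% = €71,000
  €149,600 × 38% = €56,848
  → €141,798
  Less low-income housing credit €63,000 → €78,798

Excess of alternative floor tax over mainline income levy: €121,720 − €78,798 = €42,922.

€42,922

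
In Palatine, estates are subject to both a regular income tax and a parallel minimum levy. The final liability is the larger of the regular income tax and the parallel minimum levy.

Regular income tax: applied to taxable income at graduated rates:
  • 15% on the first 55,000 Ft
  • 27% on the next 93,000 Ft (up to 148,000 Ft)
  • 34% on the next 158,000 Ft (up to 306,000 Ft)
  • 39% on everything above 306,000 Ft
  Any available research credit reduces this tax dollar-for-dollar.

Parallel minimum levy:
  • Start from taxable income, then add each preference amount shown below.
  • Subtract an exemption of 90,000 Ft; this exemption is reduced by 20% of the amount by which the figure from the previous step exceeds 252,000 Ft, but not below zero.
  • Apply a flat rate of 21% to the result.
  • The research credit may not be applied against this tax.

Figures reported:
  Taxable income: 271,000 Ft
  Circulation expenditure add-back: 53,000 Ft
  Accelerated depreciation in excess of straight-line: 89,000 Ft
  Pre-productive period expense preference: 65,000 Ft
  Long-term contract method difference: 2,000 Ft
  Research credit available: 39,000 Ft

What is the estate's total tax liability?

Parallel minimum levy:
  Adjusted income: 271,000 Ft + 53,000 Ft + 89,000 Ft + 65,000 Ft + 2,000 Ft = 480,000 Ft
  Exemption: 90,000 Ft − 20% × (480,000 Ft − 252,000 Ft) = 90,000 Ft − 45,600 Ft = 44,400 Ft
  Base: 480,000 Ft − 44,400 Ft = 435,600 Ft
  435,600 Ft × 21% = 91,476 Ft

Regular income tax:
  55,000 Ft × 15% = 8,250 Ft
  93,000 Ft × 27% = 25,110 Ft
  123,000 Ft × 34% = 41,820 Ft
  → 75,180 Ft
  Less research credit 39,000 Ft → 36,180 Ft

91,476 Ft > 36,180 Ft, so the parallel minimum levy is the binding amount.

91,476 Ft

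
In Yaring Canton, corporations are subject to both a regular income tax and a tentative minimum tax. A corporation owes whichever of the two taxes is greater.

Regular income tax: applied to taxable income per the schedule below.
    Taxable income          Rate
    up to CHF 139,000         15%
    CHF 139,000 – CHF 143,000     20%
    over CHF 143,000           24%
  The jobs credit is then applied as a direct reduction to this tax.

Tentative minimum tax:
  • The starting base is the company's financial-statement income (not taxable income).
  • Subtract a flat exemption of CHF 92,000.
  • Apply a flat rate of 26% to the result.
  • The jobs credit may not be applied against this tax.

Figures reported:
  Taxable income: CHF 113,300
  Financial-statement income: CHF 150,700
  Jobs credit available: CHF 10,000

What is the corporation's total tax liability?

Regular income tax:
  CHF 113,300 × 15% = CHF 16,995
  Less jobs credit CHF 10,000 → CHF 6,995

Tentative minimum tax:
  Base (financial-statement income): CHF 150,700
  Less exemption CHF 92,000 → base CHF 58,700
  CHF 58,700 × 26% = CHF 15,262

CHF 15,262 > CHF 6,995, so the tentative minimum tax is the binding amount.

CHF 15,262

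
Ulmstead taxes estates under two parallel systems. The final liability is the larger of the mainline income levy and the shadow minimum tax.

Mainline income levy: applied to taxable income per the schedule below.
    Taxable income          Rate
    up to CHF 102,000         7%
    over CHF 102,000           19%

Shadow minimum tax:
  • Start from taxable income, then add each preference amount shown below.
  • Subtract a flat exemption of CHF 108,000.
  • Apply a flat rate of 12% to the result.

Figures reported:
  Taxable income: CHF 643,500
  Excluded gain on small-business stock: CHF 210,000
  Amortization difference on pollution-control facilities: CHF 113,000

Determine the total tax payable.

CHF 110,025

Shadow minimum tax:
  Adjusted income: CHF 643,500 + CHF 210,000 + CHF 113,000 = CHF 966,500
  Less exemption CHF 108,000 → base CHF 858,500
  CHF 858,500 × 12% = CHF 103,020

Mainline income levy:
  CHF 102,000 × 7% = CHF 7,140
  CHF 541,500 × 19% = CHF 102,885
  → CHF 110,025

CHF 110,025 > CHF 103,020, so the mainline income levy governs.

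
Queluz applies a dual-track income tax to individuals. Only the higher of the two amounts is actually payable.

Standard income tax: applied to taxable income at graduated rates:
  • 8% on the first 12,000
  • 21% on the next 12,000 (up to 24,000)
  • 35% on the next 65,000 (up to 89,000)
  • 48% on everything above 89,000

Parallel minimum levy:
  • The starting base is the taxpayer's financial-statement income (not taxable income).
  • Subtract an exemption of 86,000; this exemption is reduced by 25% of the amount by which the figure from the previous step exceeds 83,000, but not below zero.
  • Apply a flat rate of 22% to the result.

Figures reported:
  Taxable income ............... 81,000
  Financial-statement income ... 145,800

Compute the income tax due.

23,430

Parallel minimum levy:
  Base (financial-statement income): 145,800
  Exemption: 86,000 − 25% × (145,800 − 83,000) = 86,000 − 15,700 = 70,300
  Base: 145,800 − 70,300 = 75,500
  75,500 × 22% = 16,610

Standard income tax:
  12,000 × 8% = 960
  12,000 × 21% = 2,520
  57,000 × 35% = 19,950
  → 23,430

23,430 > 16,610, so the standard income tax governs.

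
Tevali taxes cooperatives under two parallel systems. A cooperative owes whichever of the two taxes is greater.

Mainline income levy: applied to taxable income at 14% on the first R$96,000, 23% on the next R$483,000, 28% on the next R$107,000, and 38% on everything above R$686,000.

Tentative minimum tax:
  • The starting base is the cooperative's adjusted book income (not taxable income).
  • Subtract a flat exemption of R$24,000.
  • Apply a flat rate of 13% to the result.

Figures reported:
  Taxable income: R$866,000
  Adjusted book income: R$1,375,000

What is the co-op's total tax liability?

Mainline income levy:
  R$96,000 × 14% = R$13,440
  R$483,000 × 23% = R$111,090
  R$107,000 × 28% = R$29,960
  R$180,000 × 38% = R$68,400
  → R$222,890

Tentative minimum tax:
  Base (adjusted book income): R$1,375,000
  Less exemption R$24,000 → base R$1,351,000
  R$1,351,000 × 13% = R$175,630

R$222,890 > R$175,630, so the mainline income levy governs.

R$222,890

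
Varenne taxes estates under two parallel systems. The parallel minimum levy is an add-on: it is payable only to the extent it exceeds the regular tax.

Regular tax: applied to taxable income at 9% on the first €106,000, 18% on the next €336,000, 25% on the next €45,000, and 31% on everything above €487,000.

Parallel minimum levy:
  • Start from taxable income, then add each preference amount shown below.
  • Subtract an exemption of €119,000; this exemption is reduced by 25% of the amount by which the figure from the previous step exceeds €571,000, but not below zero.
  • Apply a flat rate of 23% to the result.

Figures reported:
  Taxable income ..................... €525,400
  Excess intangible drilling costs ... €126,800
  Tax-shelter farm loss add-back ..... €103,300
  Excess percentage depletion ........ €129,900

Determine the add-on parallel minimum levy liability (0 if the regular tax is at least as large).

€101,176

Regular tax:
  €106,000 × 9% = €9,540
  €336,000 × 18% = €60,480
  €45,000 × 25% = €11,250
  €38,400 × 31% = €11,904
  → €93,174

Parallel minimum levy:
  Adjusted income: €525,400 + €126,800 + €103,300 + €129,900 = €885,400
  Exemption: €119,000 − 25% × (€885,400 − €571,000) = €119,000 − €78,600 = €40,400
  Base: €885,400 − €40,400 = €845,000
  €845,000 × 23% = €194,350

Excess of parallel minimum levy over regular tax: €194,350 − €93,174 = €101,176.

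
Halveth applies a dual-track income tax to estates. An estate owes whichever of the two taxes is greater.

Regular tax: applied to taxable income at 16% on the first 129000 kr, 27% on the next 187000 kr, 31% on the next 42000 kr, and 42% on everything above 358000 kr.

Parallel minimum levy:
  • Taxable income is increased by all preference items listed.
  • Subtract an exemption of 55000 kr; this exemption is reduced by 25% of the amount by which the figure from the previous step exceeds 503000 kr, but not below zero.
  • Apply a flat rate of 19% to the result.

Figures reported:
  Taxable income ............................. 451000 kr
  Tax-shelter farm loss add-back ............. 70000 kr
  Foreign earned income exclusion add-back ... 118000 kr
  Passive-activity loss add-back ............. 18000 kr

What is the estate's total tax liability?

123210 kr

Regular tax:
  129000 kr × 16% = 20640 kr
  187000 kr × 27% = 50490 kr
  42000 kr × 31% = 13020 kr
  93000 kr × 42% = 39060 kr
  → 123210 kr

Parallel minimum levy:
  Adjusted income: 451000 kr + 70000 kr + 118000 kr + 18000 kr = 657000 kr
  Exemption: 55000 kr − 25% × (657000 kr − 503000 kr) = 55000 kr − 38500 kr = 16500 kr
  Base: 657000 kr − 16500 kr = 640500 kr
  640500 kr × 19% = 121695 kr

123210 kr > 121695 kr, so the regular tax governs.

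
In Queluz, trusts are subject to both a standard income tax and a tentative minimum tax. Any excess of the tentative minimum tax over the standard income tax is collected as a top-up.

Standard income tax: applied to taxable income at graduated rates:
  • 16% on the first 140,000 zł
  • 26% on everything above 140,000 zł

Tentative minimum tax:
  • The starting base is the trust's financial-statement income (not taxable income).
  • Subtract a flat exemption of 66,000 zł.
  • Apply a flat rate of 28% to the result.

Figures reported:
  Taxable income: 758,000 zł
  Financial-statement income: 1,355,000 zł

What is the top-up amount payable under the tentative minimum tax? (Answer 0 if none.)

Standard income tax:
  140,000 zł × 16% = 22,400 zł
  618,000 zł × 26% = 160,680 zł
  → 183,080 zł

Tentative minimum tax:
  Base (financial-statement income): 1,355,000 zł
  Less exemption 66,000 zł → base 1,289,000 zł
  1,289,000 zł × 28% = 360,920 zł

Excess of tentative minimum tax over standard income tax: 360,920 zł − 183,080 zł = 177,840 zł.

177,840 zł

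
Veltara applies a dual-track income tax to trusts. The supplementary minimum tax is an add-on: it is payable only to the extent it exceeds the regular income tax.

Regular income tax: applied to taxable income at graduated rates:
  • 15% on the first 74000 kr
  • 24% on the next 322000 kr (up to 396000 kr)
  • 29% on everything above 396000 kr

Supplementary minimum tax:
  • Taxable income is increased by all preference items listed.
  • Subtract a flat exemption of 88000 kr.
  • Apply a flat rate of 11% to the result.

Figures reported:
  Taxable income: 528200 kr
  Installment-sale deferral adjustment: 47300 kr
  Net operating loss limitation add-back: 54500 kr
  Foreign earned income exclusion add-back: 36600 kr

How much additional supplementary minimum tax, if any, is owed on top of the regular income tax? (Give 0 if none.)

0 kr

Regular income tax:
  74000 kr × 15% = 11100 kr
  322000 kr × 24% = 77280 kr
  132200 kr × 29% = 38338 kr
  → 126718 kr

Supplementary minimum tax:
  Adjusted income: 528200 kr + 47300 kr + 54500 kr + 36600 kr = 666600 kr
  Less exemption 88000 kr → base 578600 kr
  578600 kr × 11% = 63646 kr

63646 kr ≤ 126718 kr, so no add-on is due.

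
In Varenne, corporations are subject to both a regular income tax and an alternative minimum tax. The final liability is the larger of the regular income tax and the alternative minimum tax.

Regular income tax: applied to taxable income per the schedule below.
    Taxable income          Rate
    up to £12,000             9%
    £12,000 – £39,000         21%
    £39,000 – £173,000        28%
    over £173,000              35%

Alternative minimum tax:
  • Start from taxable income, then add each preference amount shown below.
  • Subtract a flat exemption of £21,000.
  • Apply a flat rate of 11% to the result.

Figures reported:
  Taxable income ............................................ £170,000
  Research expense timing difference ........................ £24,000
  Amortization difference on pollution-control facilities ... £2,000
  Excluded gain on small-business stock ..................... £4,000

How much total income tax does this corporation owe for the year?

£43,430

Regular income tax:
  £12,000 × 9% = £1,080
  £27,000 × 21% = £5,670
  £131,000 × 28% = £36,680
  → £43,430

Alternative minimum tax:
  Adjusted income: £170,000 + £24,000 + £2,000 + £4,000 = £200,000
  Less exemption £21,000 → base £179,000
  £179,000 × 11% = £19,690

£43,430 > £19,690, so the regular income tax governs.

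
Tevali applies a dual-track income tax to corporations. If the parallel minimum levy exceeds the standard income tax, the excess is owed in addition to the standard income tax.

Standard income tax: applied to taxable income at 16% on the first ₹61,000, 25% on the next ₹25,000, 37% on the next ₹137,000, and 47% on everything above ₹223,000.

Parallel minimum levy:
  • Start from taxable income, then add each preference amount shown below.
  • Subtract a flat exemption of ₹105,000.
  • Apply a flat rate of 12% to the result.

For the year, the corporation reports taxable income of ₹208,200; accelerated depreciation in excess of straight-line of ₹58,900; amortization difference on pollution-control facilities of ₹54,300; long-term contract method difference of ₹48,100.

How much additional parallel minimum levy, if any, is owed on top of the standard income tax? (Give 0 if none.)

₹0

Standard income tax:
  ₹61,000 × 16% = ₹9,760
  ₹25,000 × 25% = ₹6,250
  ₹122,200 × 37% = ₹45,214
  → ₹61,224

Parallel minimum levy:
  Adjusted income: ₹208,200 + ₹58,900 + ₹54,300 + ₹48,100 = ₹369,500
  Less exemption ₹105,000 → base ₹264,500
  ₹264,500 × 12% = ₹31,740

₹31,740 ≤ ₹61,224, so no add-on is due.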